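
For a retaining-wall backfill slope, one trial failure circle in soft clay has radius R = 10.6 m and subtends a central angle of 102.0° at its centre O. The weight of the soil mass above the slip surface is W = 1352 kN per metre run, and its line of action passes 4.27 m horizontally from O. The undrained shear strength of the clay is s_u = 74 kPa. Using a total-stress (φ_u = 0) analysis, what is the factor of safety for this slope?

FS = 2.56

Taking moments about the centre O, the resisting moment is provided by the undrained shear strength acting along the arc:
Arc length L_a = R·θ = 10.6·(102.0°·π/180) = 10.6·1.7802 = 18.87 m
M_R = s_u·L_a·R = 74·18.87·10.6 = 14802.0 kN·m/m
M_D = W·d = 1352·4.27 = 5773.0 kN·m/m
FS = M_R / M_D = 14802.0 / 5773.0 = 2.564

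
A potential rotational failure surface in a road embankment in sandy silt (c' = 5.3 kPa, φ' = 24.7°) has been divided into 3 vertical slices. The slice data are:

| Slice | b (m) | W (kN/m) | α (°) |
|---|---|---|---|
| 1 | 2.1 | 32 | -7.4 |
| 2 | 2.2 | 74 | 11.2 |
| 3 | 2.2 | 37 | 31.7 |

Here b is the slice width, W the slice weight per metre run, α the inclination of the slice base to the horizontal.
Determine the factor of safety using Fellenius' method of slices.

Ordinary method of slices: FS = Σ[c'·Δl_i + (W_i cosα_i)·tanφ'] / Σ W_i sinα_i, with Δl_i = b_i / cosα_i.
Slice 1: Δl = 2.1/cos(-7.4°) = 2.118 m; N'_1 = 32·cos(-7.4°) = 31.7; c'Δl = 11.22; W sinα = -4.1
Slice 2: Δl = 2.2/cos11.2° = 2.243 m; N'_2 = 74·cos11.2° = 72.6; c'Δl = 11.89; W sinα = 14.4
Slice 3: Δl = 2.2/cos31.7° = 2.586 m; N'_3 = 37·cos31.7° = 31.5; c'Δl = 13.70; W sinα = 19.4
Σc'Δl = 36.8 kN/m; ΣN' = 135.8 kN/m; ΣW sinα = 29.7 kN/m
Resisting = 36.8 + 135.8·tan24.7° = 36.8 + 62.5 = 99.3 kN/m
FS = 99.3 / 29.7 = 3.343

FS = 3.34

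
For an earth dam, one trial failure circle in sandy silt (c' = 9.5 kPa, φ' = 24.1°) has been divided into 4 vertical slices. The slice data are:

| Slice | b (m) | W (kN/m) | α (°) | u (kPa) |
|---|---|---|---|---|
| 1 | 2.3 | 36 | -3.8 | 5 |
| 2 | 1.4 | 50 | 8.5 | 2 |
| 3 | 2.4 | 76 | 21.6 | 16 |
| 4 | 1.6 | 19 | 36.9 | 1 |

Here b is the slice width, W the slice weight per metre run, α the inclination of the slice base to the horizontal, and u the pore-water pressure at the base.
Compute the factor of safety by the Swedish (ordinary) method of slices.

FS = 2.92

Ordinary method of slices: FS = Σ[c'·Δl_i + (W_i cosα_i − u_i·Δl_i)·tanφ'] / Σ W_i sinα_i, with Δl_i = b_i / cosα_i.
Slice 1: Δl = 2.3/cos(-3.8°) = 2.305 m; N'_1 = 36·cos(-3.8°) − 5·2.305 = 24.4; c'Δl = 21.90; W sinα = -2.4
Slice 2: Δl = 1.4/cos8.5° = 1.416 m; N'_2 = 50·cos8.5° − 2·1.416 = 46.6; c'Δl = 13.45; W sinα = 7.4
Slice 3: Δl = 2.4/cos21.6° = 2.581 m; N'_3 = 76·cos21.6° − 16·2.581 = 29.4; c'Δl = 24.52; W sinα = 28.0
Slice 4: Δl = 1.6/cos36.9° = 2.001 m; N'_4 = 19·cos36.9° − 1·2.001 = 13.2; c'Δl = 19.01; W sinα = 11.4
Σc'Δl = 78.9 kN/m; ΣN' = 113.6 kN/m; ΣW sinα = 44.4 kN/m
Resisting = 78.9 + 113.6·tan24.1° = 78.9 + 50.8 = 129.7 kN/m
FS = 129.7 / 44.4 = 2.921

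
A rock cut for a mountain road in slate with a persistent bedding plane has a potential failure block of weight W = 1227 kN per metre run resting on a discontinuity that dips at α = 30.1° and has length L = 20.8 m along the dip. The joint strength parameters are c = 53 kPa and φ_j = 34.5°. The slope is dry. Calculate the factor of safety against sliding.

Resolving the block weight along and normal to the plane and applying the Mohr–Coulomb strength on the joint:
N' = W cosα = 1227·cos30.1° = 1061.5 kN/m
Driving force T = W sinα = 1227·sin30.1° = 615.4 kN/m
Resisting force R = c·L + N'·tanφ_j = 53·20.8 + 1061.5·tan34.5° = 1102.4 + 729.6 = 1832.0 kN/m
FS = R / T = 1832.0 / 615.4 = 2.977

FS = 2.98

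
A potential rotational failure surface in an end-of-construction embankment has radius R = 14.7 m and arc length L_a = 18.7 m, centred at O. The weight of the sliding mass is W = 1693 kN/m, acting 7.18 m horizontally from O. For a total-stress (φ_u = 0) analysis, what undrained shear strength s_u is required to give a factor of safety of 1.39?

s_u = 61.5 kPa

FS = s_u·L_a·R / (W·d), so s_u = FS·W·d / (L_a·R).
s_u = 1.39·1693·7.18 / (18.70·14.7) = 16896.5 / 274.89 = 61.47 kPa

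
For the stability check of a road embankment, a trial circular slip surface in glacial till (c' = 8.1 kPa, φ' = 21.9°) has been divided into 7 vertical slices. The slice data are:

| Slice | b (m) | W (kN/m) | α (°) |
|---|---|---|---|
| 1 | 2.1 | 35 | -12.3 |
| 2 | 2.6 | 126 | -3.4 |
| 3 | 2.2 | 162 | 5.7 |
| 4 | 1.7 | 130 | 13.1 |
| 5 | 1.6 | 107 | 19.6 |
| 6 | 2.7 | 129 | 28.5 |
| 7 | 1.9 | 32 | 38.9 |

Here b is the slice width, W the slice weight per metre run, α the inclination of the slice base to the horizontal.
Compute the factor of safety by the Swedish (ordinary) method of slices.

Ordinary method of slices: FS = Σ[c'·Δl_i + (W_i cosα_i)·tanφ'] / Σ W_i sinα_i, with Δl_i = b_i / cosα_i.
Slice 1: Δl = 2.1/cos(-12.3°) = 2.149 m; N'_1 = 35·cos(-12.3°) = 34.2; c'Δl = 17.41; W sinα = -7.5
Slice 2: Δl = 2.6/cos(-3.4°) = 2.605 m; N'_2 = 126·cos(-3.4°) = 125.8; c'Δl = 21.10; W sinα = -7.5
Slice 3: Δl = 2.2/cos5.7° = 2.211 m; N'_3 = 162·cos5.7° = 161.2; c'Δl = 17.91; W sinα = 16.1
Slice 4: Δl = 1.7/cos13.1° = 1.745 m; N'_4 = 130·cos13.1° = 126.6; c'Δl = 14.14; W sinα = 29.5
Slice 5: Δl = 1.6/cos19.6° = 1.698 m; N'_5 = 107·cos19.6° = 100.8; c'Δl = 13.76; W sinα = 35.9
Slice 6: Δl = 2.7/cos28.5° = 3.072 m; N'_6 = 129·cos28.5° = 113.4; c'Δl = 24.89; W sinα = 61.6
Slice 7: Δl = 1.9/cos38.9° = 2.441 m; N'_7 = 32·cos38.9° = 24.9; c'Δl = 19.78; W sinα = 20.1
Σc'Δl = 129.0 kN/m; ΣN' = 686.9 kN/m; ΣW sinα = 148.2 kN/m
Resisting = 129.0 + 686.9·tan21.9° = 129.0 + 276.1 = 405.1 kN/m
FS = 405.1 / 148.2 = 2.734

FS = 2.73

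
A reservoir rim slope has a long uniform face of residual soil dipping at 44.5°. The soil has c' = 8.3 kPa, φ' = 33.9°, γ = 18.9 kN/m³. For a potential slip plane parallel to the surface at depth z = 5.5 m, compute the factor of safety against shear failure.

For an infinite slope with a slip plane parallel to the surface (no pore pressure): FS = [c' + γz cos²β tanφ'] / [γz sinβ cosβ].
γz = 18.9·5.5 = 103.95 kN/m²
Numerator = 8.3 + 103.95·cos²44.5°·tan33.9° = 8.3 + 103.95·0.5087·0.6720 = 43.835 kPa
Denominator = 103.95·sin44.5°·cos44.5° = 103.95·0.7009·0.7133 = 51.967 kPa
FS = 43.835 / 51.967 = 0.844

FS = 0.84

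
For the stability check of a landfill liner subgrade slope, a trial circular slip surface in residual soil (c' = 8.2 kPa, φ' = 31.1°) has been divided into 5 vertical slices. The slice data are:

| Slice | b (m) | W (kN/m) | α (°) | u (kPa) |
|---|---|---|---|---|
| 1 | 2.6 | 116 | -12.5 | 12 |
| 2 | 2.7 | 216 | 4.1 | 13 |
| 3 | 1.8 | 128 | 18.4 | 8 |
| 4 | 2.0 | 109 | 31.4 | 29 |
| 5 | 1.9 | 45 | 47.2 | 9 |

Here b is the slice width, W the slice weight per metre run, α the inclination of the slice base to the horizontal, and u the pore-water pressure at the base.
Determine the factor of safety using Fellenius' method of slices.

FS = 2.84

Ordinary method of slices: FS = Σ[c'·Δl_i + (W_i cosα_i − u_i·Δl_i)·tanφ'] / Σ W_i sinα_i, with Δl_i = b_i / cosα_i.
Slice 1: Δl = 2.6/cos(-12.5°) = 2.663 m; N'_1 = 116·cos(-12.5°) − 12·2.663 = 81.3; c'Δl = 21.84; W sinα = -25.1
Slice 2: Δl = 2.7/cos4.1° = 2.707 m; N'_2 = 216·cos4.1° − 13·2.707 = 180.3; c'Δl = 22.20; W sinα = 15.4
Slice 3: Δl = 1.8/cos18.4° = 1.897 m; N'_3 = 128·cos18.4° − 8·1.897 = 106.3; c'Δl = 15.56; W sinα = 40.4
Slice 4: Δl = 2.0/cos31.4° = 2.343 m; N'_4 = 109·cos31.4° − 29·2.343 = 25.1; c'Δl = 19.21; W sinα = 56.8
Slice 5: Δl = 1.9/cos47.2° = 2.796 m; N'_5 = 45·cos47.2° − 9·2.796 = 5.4; c'Δl = 22.93; W sinα = 33.0
Σc'Δl = 101.7 kN/m; ΣN' = 398.3 kN/m; ΣW sinα = 120.5 kN/m
Resisting = 101.7 + 398.3·tan31.1° = 101.7 + 240.3 = 342.0 kN/m
FS = 342.0 / 120.5 = 2.837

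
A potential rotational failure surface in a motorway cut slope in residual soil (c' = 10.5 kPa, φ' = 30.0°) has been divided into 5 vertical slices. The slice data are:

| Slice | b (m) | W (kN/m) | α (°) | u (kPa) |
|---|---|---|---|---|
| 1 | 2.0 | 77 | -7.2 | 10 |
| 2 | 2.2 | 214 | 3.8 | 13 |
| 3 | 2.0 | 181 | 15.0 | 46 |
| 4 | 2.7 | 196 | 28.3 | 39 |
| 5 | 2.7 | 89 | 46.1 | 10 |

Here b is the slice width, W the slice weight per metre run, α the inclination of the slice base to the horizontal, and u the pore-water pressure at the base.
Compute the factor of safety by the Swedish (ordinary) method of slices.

FS = 1.77

Ordinary method of slices: FS = Σ[c'·Δl_i + (W_i cosα_i − u_i·Δl_i)·tanφ'] / Σ W_i sinα_i, with Δl_i = b_i / cosα_i.
Slice 1: Δl = 2.0/cos(-7.2°) = 2.016 m; N'_1 = 77·cos(-7.2°) − 10·2.016 = 56.2; c'Δl = 21.17; W sinα = -9.7
Slice 2: Δl = 2.2/cos3.8° = 2.205 m; N'_2 = 214·cos3.8° − 13·2.205 = 184.9; c'Δl = 23.15; W sinα = 14.2
Slice 3: Δl = 2.0/cos15.0° = 2.071 m; N'_3 = 181·cos15.0° − 46·2.071 = 79.6; c'Δl = 21.74; W sinα = 46.8
Slice 4: Δl = 2.7/cos28.3° = 3.067 m; N'_4 = 196·cos28.3° − 39·3.067 = 53.0; c'Δl = 32.20; W sinα = 92.9
Slice 5: Δl = 2.7/cos46.1° = 3.894 m; N'_5 = 89·cos46.1° − 10·3.894 = 22.8; c'Δl = 40.89; W sinα = 64.1
Σc'Δl = 139.1 kN/m; ΣN' = 396.4 kN/m; ΣW sinα = 208.4 kN/m
Resisting = 139.1 + 396.4·tan30.0° = 139.1 + 228.9 = 368.0 kN/m
FS = 368.0 / 208.4 = 1.766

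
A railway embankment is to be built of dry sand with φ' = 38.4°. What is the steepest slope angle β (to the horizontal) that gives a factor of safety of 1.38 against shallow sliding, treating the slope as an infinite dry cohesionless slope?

For an infinite dry cohesionless slope FS = tanφ'/tanβ, so tanβ = tanφ' / FS.
tanβ = tan38.4° / 1.38 = 0.7926 / 1.38 = 0.5743
β = arctan(0.5743) = 29.87°

β = 29.9°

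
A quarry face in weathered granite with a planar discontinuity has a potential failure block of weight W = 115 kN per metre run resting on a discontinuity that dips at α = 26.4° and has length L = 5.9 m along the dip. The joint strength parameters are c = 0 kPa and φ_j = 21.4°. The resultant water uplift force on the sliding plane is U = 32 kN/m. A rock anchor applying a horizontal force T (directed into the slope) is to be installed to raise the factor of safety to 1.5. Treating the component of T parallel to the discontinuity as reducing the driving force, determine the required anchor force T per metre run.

Resolving forces along and normal to the sliding plane, with the horizontal anchor force T adding T·sinα to the effective normal force and T·cosα acting up the plane against the driving force:
FS = [cL + (W cosα − U + T sinα) tanφ_j] / [W sinα − T cosα]
Without the anchor: N' = 71.0 kN/m, driving T_d = 51.1 kN/m, resisting R = 0·5.9 + 71.0·tan21.4° = 27.8 kN/m, FS = 0.54.
Setting FS = 1.5 and solving for T:
1.5·(51.1 − T cos26.4°) = 27.8 + T sin26.4°·tan21.4°
T·(sin26.4°·tan21.4° + 1.5·cos26.4°) = 1.5·51.1 − 27.8
T·(0.4446·0.3919 + 1.5·0.8957) = 76.7 − 27.8 = 48.9
T·1.5178 = 48.9
T = 32.2 kN/m

T = 32 kN/m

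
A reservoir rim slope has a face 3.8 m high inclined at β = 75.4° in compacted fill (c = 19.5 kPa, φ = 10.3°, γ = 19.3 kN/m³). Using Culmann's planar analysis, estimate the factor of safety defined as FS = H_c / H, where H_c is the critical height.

FS = 1.75

H_c = (4c/γ) · sinβ cosφ / [1 − cos(β − φ)]
    = (4·19.5/19.3) · sin75.4°·cos10.3° / [1 − cos65.1°]
    = 4.041 · 0.9521 / 0.5790 = 6.65 m
FS = H_c / H = 6.65 / 3.8 = 1.749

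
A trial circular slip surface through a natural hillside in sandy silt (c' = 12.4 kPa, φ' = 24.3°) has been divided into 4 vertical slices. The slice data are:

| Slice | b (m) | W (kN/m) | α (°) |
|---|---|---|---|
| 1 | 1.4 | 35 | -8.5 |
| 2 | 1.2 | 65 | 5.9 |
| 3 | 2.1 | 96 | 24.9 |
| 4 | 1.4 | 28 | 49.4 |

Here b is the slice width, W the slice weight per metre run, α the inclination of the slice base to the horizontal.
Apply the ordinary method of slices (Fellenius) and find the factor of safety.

Ordinary method of slices: FS = Σ[c'·Δl_i + (W_i cosα_i)·tanφ'] / Σ W_i sinα_i, with Δl_i = b_i / cosα_i.
Slice 1: Δl = 1.4/cos(-8.5°) = 1.416 m; N'_1 = 35·cos(-8.5°) = 34.6; c'Δl = 17.55; W sinα = -5.2
Slice 2: Δl = 1.2/cos5.9° = 1.206 m; N'_2 = 65·cos5.9° = 64.7; c'Δl = 14.96; W sinα = 6.7
Slice 3: Δl = 2.1/cos24.9° = 2.315 m; N'_3 = 96·cos24.9° = 87.1; c'Δl = 28.71; W sinα = 40.4
Slice 4: Δl = 1.4/cos49.4° = 2.151 m; N'_4 = 28·cos49.4° = 18.2; c'Δl = 26.68; W sinα = 21.3
Σc'Δl = 87.9 kN/m; ΣN' = 204.6 kN/m; ΣW sinα = 63.2 kN/m
Resisting = 87.9 + 204.6·tan24.3° = 87.9 + 92.4 = 180.3 kN/m
FS = 180.3 / 63.2 = 2.853

FS = 2.85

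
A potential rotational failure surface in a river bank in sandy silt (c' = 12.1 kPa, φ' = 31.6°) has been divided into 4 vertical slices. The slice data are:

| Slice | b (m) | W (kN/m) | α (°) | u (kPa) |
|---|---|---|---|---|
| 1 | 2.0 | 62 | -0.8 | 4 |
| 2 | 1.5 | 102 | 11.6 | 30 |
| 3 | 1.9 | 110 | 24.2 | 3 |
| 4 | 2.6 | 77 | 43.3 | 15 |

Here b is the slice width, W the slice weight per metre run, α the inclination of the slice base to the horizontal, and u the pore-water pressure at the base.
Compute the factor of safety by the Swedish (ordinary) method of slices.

FS = 2.02

Ordinary method of slices: FS = Σ[c'·Δl_i + (W_i cosα_i − u_i·Δl_i)·tanφ'] / Σ W_i sinα_i, with Δl_i = b_i / cosα_i.
Slice 1: Δl = 2.0/cos(-0.8°) = 2.000 m; N'_1 = 62·cos(-0.8°) − 4·2.000 = 54.0; c'Δl = 24.20; W sinα = -0.9
Slice 2: Δl = 1.5/cos11.6° = 1.531 m; N'_2 = 102·cos11.6° − 30·1.531 = 54.0; c'Δl = 18.53; W sinα = 20.5
Slice 3: Δl = 1.9/cos24.2° = 2.083 m; N'_3 = 110·cos24.2° − 3·2.083 = 94.1; c'Δl = 25.21; W sinα = 45.1
Slice 4: Δl = 2.6/cos43.3° = 3.573 m; N'_4 = 77·cos43.3° − 15·3.573 = 2.5; c'Δl = 43.23; W sinα = 52.8
Σc'Δl = 111.2 kN/m; ΣN' = 204.5 kN/m; ΣW sinα = 117.5 kN/m
Resisting = 111.2 + 204.5·tan31.6° = 111.2 + 125.8 = 237.0 kN/m
FS = 237.0 / 117.5 = 2.016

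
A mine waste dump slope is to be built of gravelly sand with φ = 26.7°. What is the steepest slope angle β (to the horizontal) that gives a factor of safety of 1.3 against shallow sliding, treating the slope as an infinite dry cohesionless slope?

For an infinite dry cohesionless slope FS = tanφ/tanβ, so tanβ = tanφ / FS.
tanβ = tan26.7° / 1.3 = 0.5029 / 1.3 = 0.3869
β = arctan(0.3869) = 21.15°

β = 21.2°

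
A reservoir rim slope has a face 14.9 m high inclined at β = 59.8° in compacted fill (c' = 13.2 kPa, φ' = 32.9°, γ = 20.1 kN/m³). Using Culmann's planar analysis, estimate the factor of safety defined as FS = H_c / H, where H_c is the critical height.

H_c = (4c'/γ) · sinβ cosφ' / [1 − cos(β − φ')]
    = (4·13.2/20.1) · sin59.8°·cos32.9° / [1 − cos26.9°]
    = 2.627 · 0.7257 / 0.1082 = 17.62 m
FS = H_c / H = 17.62 / 14.9 = 1.182

FS = 1.18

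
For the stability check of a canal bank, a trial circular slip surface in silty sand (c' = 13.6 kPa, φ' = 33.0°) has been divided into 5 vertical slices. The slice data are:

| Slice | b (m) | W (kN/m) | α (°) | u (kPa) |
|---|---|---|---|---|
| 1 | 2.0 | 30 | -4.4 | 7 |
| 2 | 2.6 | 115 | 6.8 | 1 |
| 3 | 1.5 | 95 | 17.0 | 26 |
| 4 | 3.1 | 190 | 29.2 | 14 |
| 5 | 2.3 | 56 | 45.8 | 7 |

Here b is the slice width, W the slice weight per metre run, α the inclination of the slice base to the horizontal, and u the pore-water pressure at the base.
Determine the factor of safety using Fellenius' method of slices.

FS = 2.20

Ordinary method of slices: FS = Σ[c'·Δl_i + (W_i cosα_i − u_i·Δl_i)·tanφ'] / Σ W_i sinα_i, with Δl_i = b_i / cosα_i.
Slice 1: Δl = 2.0/cos(-4.4°) = 2.006 m; N'_1 = 30·cos(-4.4°) − 7·2.006 = 15.9; c'Δl = 27.28; W sinα = -2.3
Slice 2: Δl = 2.6/cos6.8° = 2.618 m; N'_2 = 115·cos6.8° − 1·2.618 = 111.6; c'Δl = 35.61; W sinα = 13.6
Slice 3: Δl = 1.5/cos17.0° = 1.569 m; N'_3 = 95·cos17.0° − 26·1.569 = 50.1; c'Δl = 21.33; W sinα = 27.8
Slice 4: Δl = 3.1/cos29.2° = 3.551 m; N'_4 = 190·cos29.2° − 14·3.551 = 116.1; c'Δl = 48.30; W sinα = 92.7
Slice 5: Δl = 2.3/cos45.8° = 3.299 m; N'_5 = 56·cos45.8° − 7·3.299 = 15.9; c'Δl = 44.87; W sinα = 40.1
Σc'Δl = 177.4 kN/m; ΣN' = 309.6 kN/m; ΣW sinα = 171.9 kN/m
Resisting = 177.4 + 309.6·tan33.0° = 177.4 + 201.1 = 378.4 kN/m
FS = 378.4 / 171.9 = 2.201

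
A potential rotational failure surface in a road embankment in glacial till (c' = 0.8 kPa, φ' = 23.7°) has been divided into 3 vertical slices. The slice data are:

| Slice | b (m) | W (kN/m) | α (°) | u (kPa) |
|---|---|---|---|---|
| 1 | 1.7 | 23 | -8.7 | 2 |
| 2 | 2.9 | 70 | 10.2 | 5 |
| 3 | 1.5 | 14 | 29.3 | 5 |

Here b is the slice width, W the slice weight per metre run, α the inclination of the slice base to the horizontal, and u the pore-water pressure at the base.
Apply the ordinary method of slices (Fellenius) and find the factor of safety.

Ordinary method of slices: FS = Σ[c'·Δl_i + (W_i cosα_i − u_i·Δl_i)·tanφ'] / Σ W_i sinα_i, with Δl_i = b_i / cosα_i.
Slice 1: Δl = 1.7/cos(-8.7°) = 1.720 m; N'_1 = 23·cos(-8.7°) − 2·1.720 = 19.3; c'Δl = 1.38; W sinα = -3.5
Slice 2: Δl = 2.9/cos10.2° = 2.947 m; N'_2 = 70·cos10.2° − 5·2.947 = 54.2; c'Δl = 2.36; W sinα = 12.4
Slice 3: Δl = 1.5/cos29.3° = 1.720 m; N'_3 = 14·cos29.3° − 5·1.720 = 3.6; c'Δl = 1.38; W sinα = 6.9
Σc'Δl = 5.1 kN/m; ΣN' = 77.1 kN/m; ΣW sinα = 15.8 kN/m
Resisting = 5.1 + 77.1·tan23.7° = 5.1 + 33.8 = 38.9 kN/m
FS = 38.9 / 15.8 = 2.469

FS = 2.47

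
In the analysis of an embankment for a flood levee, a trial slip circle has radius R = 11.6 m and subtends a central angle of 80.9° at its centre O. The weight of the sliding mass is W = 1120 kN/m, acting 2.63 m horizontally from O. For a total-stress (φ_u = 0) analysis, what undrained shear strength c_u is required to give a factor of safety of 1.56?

FS = c_u·L_a·R / (W·d), so c_u = FS·W·d / (L_a·R).
Arc length L_a = R·θ = 11.6·(80.9°·π/180) = 11.6·1.4120 = 16.38 m
c_u = 1.56·1120·2.63 / (16.38·11.6) = 4595.1 / 189.99 = 24.19 kPa

c_u = 24.2 kPa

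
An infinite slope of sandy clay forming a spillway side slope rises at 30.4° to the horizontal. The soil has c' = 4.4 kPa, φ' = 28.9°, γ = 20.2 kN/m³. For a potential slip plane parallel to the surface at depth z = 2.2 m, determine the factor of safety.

For an infinite slope with a slip plane parallel to the surface (no pore pressure): FS = [c' + γz cos²β tanφ'] / [γz sinβ cosβ].
γz = 20.2·2.2 = 44.44 kN/m²
Numerator = 4.4 + 44.44·cos²30.4°·tan28.9° = 4.4 + 44.44·0.7439·0.5520 = 22.650 kPa
Denominator = 44.44·sin30.4°·cos30.4° = 44.44·0.5060·0.8625 = 19.396 kPa
FS = 22.650 / 19.396 = 1.168

FS = 1.17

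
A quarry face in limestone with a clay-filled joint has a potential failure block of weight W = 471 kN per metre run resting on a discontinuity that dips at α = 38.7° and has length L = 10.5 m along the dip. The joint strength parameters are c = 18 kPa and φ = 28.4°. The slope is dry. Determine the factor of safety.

FS = 1.32

Resolving the block weight along and normal to the plane and applying the Mohr–Coulomb strength on the joint:
N' = W cosα = 471·cos38.7° = 367.6 kN/m
Driving force T = W sinα = 471·sin38.7° = 294.5 kN/m
Resisting force R = c·L + N'·tanφ = 18·10.5 + 367.6·tan28.4° = 189.0 + 198.8 = 387.8 kN/m
FS = R / T = 387.8 / 294.5 = 1.317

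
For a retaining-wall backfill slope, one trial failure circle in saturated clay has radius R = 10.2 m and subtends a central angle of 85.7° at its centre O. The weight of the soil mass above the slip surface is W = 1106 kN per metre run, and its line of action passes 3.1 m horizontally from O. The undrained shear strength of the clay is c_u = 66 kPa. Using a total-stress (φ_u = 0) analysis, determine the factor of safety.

FS = 3.00

Taking moments about the centre O, the resisting moment is provided by the undrained shear strength acting along the arc:
Arc length L_a = R·θ = 10.2·(85.7°·π/180) = 10.2·1.4957 = 15.26 m
M_R = c_u·L_a·R = 66·15.26·10.2 = 10270.8 kN·m/m
M_D = W·d = 1106·3.1 = 3428.6 kN·m/m
FS = M_R / M_D = 10270.8 / 3428.6 = 2.996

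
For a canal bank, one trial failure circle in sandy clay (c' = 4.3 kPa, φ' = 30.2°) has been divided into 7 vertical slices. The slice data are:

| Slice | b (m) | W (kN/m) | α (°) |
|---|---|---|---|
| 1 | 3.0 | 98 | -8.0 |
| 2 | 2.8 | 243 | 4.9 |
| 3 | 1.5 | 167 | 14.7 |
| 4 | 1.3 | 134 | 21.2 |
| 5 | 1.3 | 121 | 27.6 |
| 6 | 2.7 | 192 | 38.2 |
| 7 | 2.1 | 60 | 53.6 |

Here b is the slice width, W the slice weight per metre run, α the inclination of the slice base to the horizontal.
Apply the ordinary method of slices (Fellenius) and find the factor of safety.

Ordinary method of slices: FS = Σ[c'·Δl_i + (W_i cosα_i)·tanφ'] / Σ W_i sinα_i, with Δl_i = b_i / cosα_i.
Slice 1: Δl = 3.0/cos(-8.0°) = 3.029 m; N'_1 = 98·cos(-8.0°) = 97.0; c'Δl = 13.03; W sinα = -13.6
Slice 2: Δl = 2.8/cos4.9° = 2.810 m; N'_2 = 243·cos4.9° = 242.1; c'Δl = 12.08; W sinα = 20.8
Slice 3: Δl = 1.5/cos14.7° = 1.551 m; N'_3 = 167·cos14.7° = 161.5; c'Δl = 6.67; W sinα = 42.4
Slice 4: Δl = 1.3/cos21.2° = 1.394 m; N'_4 = 134·cos21.2° = 124.9; c'Δl = 6.00; W sinα = 48.5
Slice 5: Δl = 1.3/cos27.6° = 1.467 m; N'_5 = 121·cos27.6° = 107.2; c'Δl = 6.31; W sinα = 56.1
Slice 6: Δl = 2.7/cos38.2° = 3.436 m; N'_6 = 192·cos38.2° = 150.9; c'Δl = 14.77; W sinα = 118.7
Slice 7: Δl = 2.1/cos53.6° = 3.539 m; N'_7 = 60·cos53.6° = 35.6; c'Δl = 15.22; W sinα = 48.3
Σc'Δl = 74.1 kN/m; ΣN' = 919.3 kN/m; ΣW sinα = 321.0 kN/m
Resisting = 74.1 + 919.3·tan30.2° = 74.1 + 535.1 = 609.1 kN/m
FS = 609.1 / 321.0 = 1.897

FS = 1.90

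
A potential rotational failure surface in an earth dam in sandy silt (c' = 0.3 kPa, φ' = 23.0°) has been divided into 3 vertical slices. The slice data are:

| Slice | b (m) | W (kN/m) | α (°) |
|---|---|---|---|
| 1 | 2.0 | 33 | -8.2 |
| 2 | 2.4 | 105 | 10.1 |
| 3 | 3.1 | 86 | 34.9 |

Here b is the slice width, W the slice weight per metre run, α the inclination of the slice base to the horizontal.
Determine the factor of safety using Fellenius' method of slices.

FS = 1.43

Ordinary method of slices: FS = Σ[c'·Δl_i + (W_i cosα_i)·tanφ'] / Σ W_i sinα_i, with Δl_i = b_i / cosα_i.
Slice 1: Δl = 2.0/cos(-8.2°) = 2.021 m; N'_1 = 33·cos(-8.2°) = 32.7; c'Δl = 0.61; W sinα = -4.7
Slice 2: Δl = 2.4/cos10.1° = 2.438 m; N'_2 = 105·cos10.1° = 103.4; c'Δl = 0.73; W sinα = 18.4
Slice 3: Δl = 3.1/cos34.9° = 3.780 m; N'_3 = 86·cos34.9° = 70.5; c'Δl = 1.13; W sinα = 49.2
Σc'Δl = 2.5 kN/m; ΣN' = 206.6 kN/m; ΣW sinα = 62.9 kN/m
Resisting = 2.5 + 206.6·tan23.0° = 2.5 + 87.7 = 90.2 kN/m
FS = 90.2 / 62.9 = 1.433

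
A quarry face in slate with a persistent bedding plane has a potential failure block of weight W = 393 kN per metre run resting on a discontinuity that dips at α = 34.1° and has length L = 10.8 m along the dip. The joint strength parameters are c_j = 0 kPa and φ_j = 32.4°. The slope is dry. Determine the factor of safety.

FS = 0.94

Resolving the block weight along and normal to the plane and applying the Mohr–Coulomb strength on the joint:
N' = W cosα = 393·cos34.1° = 325.4 kN/m
Driving force T = W sinα = 393·sin34.1° = 220.3 kN/m
Resisting force R = c_j·L + N'·tanφ_j = 0·10.8 + 325.4·tan32.4° = 0.0 + 206.5 = 206.5 kN/m
FS = R / T = 206.5 / 220.3 = 0.937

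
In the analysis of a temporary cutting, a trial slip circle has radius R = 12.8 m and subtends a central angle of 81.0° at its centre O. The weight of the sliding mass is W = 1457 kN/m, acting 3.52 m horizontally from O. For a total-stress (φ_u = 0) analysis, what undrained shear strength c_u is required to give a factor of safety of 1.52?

c_u = 33.7 kPa

FS = c_u·L_a·R / (W·d), so c_u = FS·W·d / (L_a·R).
Arc length L_a = R·θ = 12.8·(81.0°·π/180) = 12.8·1.4137 = 18.10 m
c_u = 1.52·1457·3.52 / (18.10·12.8) = 7795.5 / 231.62 = 33.66 kPa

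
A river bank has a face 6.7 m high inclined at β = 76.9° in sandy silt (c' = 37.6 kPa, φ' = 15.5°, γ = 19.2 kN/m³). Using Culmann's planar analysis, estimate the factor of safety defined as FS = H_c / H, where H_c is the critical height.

FS = 2.10

H_c = (4c'/γ) · sinβ cosφ' / [1 − cos(β − φ')]
    = (4·37.6/19.2) · sin76.9°·cos15.5° / [1 − cos61.4°]
    = 7.833 · 0.9386 / 0.5213 = 14.10 m
FS = H_c / H = 14.10 / 6.7 = 2.105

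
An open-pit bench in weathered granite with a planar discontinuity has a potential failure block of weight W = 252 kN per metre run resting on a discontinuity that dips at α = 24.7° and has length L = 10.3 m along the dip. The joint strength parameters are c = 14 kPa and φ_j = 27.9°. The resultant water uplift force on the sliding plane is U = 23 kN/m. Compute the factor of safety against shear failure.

Resolving the block weight along and normal to the plane and applying the Mohr–Coulomb strength on the joint:
N' = W cosα − U = 252·cos24.7° − 23 = 205.9 kN/m
Driving force T = W sinα = 252·sin24.7° = 105.3 kN/m
Resisting force R = c·L + N'·tanφ_j = 14·10.3 + 205.9·tan27.9° = 144.2 + 109.0 = 253.2 kN/m
FS = R / T = 253.2 / 105.3 = 2.405

FS = 2.40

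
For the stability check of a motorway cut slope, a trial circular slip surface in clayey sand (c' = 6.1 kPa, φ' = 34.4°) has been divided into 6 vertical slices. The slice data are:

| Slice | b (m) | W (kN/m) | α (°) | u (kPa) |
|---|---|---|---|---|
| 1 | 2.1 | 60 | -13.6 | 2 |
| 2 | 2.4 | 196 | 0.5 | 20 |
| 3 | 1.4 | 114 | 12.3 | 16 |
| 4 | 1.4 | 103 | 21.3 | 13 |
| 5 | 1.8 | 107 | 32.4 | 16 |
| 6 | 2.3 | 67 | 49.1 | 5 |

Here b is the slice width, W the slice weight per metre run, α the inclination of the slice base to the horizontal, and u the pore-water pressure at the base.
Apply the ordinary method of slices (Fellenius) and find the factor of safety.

FS = 2.47

Ordinary method of slices: FS = Σ[c'·Δl_i + (W_i cosα_i − u_i·Δl_i)·tanφ'] / Σ W_i sinα_i, with Δl_i = b_i / cosα_i.
Slice 1: Δl = 2.1/cos(-13.6°) = 2.161 m; N'_1 = 60·cos(-13.6°) − 2·2.161 = 54.0; c'Δl = 13.18; W sinα = -14.1
Slice 2: Δl = 2.4/cos0.5° = 2.400 m; N'_2 = 196·cos0.5° − 20·2.400 = 148.0; c'Δl = 14.64; W sinα = 1.7
Slice 3: Δl = 1.4/cos12.3° = 1.433 m; N'_3 = 114·cos12.3° − 16·1.433 = 88.5; c'Δl = 8.74; W sinα = 24.3
Slice 4: Δl = 1.4/cos21.3° = 1.503 m; N'_4 = 103·cos21.3° − 13·1.503 = 76.4; c'Δl = 9.17; W sinα = 37.4
Slice 5: Δl = 1.8/cos32.4° = 2.132 m; N'_5 = 107·cos32.4° − 16·2.132 = 56.2; c'Δl = 13.00; W sinα = 57.3
Slice 6: Δl = 2.3/cos49.1° = 3.513 m; N'_6 = 67·cos49.1° − 5·3.513 = 26.3; c'Δl = 21.43; W sinα = 50.6
Σc'Δl = 80.2 kN/m; ΣN' = 449.4 kN/m; ΣW sinα = 157.3 kN/m
Resisting = 80.2 + 449.4·tan34.4° = 80.2 + 307.7 = 387.9 kN/m
FS = 387.9 / 157.3 = 2.466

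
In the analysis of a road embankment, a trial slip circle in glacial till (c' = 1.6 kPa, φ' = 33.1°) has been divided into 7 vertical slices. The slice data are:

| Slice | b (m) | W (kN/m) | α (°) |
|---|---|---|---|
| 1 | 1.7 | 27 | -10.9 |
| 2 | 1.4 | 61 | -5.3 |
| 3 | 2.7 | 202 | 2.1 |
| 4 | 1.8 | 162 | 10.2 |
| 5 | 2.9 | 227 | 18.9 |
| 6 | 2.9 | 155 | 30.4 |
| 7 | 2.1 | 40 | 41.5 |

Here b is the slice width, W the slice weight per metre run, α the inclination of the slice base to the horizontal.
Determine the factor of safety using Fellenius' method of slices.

Ordinary method of slices: FS = Σ[c'·Δl_i + (W_i cosα_i)·tanφ'] / Σ W_i sinα_i, with Δl_i = b_i / cosα_i.
Slice 1: Δl = 1.7/cos(-10.9°) = 1.731 m; N'_1 = 27·cos(-10.9°) = 26.5; c'Δl = 2.77; W sinα = -5.1
Slice 2: Δl = 1.4/cos(-5.3°) = 1.406 m; N'_2 = 61·cos(-5.3°) = 60.7; c'Δl = 2.25; W sinα = -5.6
Slice 3: Δl = 2.7/cos2.1° = 2.702 m; N'_3 = 202·cos2.1° = 201.9; c'Δl = 4.32; W sinα = 7.4
Slice 4: Δl = 1.8/cos10.2° = 1.829 m; N'_4 = 162·cos10.2° = 159.4; c'Δl = 2.93; W sinα = 28.7
Slice 5: Δl = 2.9/cos18.9° = 3.065 m; N'_5 = 227·cos18.9° = 214.8; c'Δl = 4.90; W sinα = 73.5
Slice 6: Δl = 2.9/cos30.4° = 3.362 m; N'_6 = 155·cos30.4° = 133.7; c'Δl = 5.38; W sinα = 78.4
Slice 7: Δl = 2.1/cos41.5° = 2.804 m; N'_7 = 40·cos41.5° = 30.0; c'Δl = 4.49; W sinα = 26.5
Σc'Δl = 27.0 kN/m; ΣN' = 827.0 kN/m; ΣW sinα = 203.8 kN/m
Resisting = 27.0 + 827.0·tan33.1° = 27.0 + 539.1 = 566.1 kN/m
FS = 566.1 / 203.8 = 2.778

FS = 2.78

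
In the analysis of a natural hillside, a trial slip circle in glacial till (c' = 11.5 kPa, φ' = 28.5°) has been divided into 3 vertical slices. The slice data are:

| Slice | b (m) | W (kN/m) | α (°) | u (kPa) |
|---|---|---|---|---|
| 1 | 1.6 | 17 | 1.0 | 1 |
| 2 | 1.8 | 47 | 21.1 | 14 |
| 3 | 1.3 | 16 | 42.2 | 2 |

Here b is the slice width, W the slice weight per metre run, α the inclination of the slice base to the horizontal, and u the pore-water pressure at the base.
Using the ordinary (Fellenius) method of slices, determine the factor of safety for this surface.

Ordinary method of slices: FS = Σ[c'·Δl_i + (W_i cosα_i − u_i·Δl_i)·tanφ'] / Σ W_i sinα_i, with Δl_i = b_i / cosα_i.
Slice 1: Δl = 1.6/cos1.0° = 1.600 m; N'_1 = 17·cos1.0° − 1·1.600 = 15.4; c'Δl = 18.40; W sinα = 0.3
Slice 2: Δl = 1.8/cos21.1° = 1.929 m; N'_2 = 47·cos21.1° − 14·1.929 = 16.8; c'Δl = 22.19; W sinα = 16.9
Slice 3: Δl = 1.3/cos42.2° = 1.755 m; N'_3 = 16·cos42.2° − 2·1.755 = 8.3; c'Δl = 20.18; W sinα = 10.7
Σc'Δl = 60.8 kN/m; ΣN' = 40.6 kN/m; ΣW sinα = 28.0 kN/m
Resisting = 60.8 + 40.6·tan28.5° = 60.8 + 22.0 = 82.8 kN/m
FS = 82.8 / 28.0 = 2.961

FS = 2.96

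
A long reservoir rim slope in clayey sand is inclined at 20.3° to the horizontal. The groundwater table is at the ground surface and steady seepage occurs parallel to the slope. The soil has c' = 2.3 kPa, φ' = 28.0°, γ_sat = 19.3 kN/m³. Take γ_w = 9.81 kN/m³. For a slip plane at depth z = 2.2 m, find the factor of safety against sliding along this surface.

FS = 0.87

With seepage parallel to the slope and the water table at the surface, the effective normal stress on the slip plane uses the buoyant unit weight γ' = γ_sat − γ_w while the driving shear stress uses γ_sat:
FS = [c' + γ' z cos²β tanφ'] / [γ_sat z sinβ cosβ]
γ' = 19.3 − 9.81 = 9.49 kN/m³
Numerator = 2.3 + 9.49·2.2·cos²20.3°·tan28.0° = 2.3 + 9.49·2.2·0.8796·0.5317 = 12.065 kPa
Denominator = 19.3·2.2·sin20.3°·cos20.3° = 19.3·2.2·0.3469·0.9379 = 13.816 kPa
FS = 12.065 / 13.816 = 0.873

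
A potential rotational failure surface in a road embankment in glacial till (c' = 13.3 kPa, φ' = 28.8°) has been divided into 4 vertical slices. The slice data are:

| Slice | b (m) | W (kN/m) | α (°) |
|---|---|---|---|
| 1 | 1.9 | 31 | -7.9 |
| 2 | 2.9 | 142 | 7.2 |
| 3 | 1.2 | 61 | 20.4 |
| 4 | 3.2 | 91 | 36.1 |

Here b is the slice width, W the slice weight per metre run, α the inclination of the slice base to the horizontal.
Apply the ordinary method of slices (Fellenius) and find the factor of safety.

Ordinary method of slices: FS = Σ[c'·Δl_i + (W_i cosα_i)·tanφ'] / Σ W_i sinα_i, with Δl_i = b_i / cosα_i.
Slice 1: Δl = 1.9/cos(-7.9°) = 1.918 m; N'_1 = 31·cos(-7.9°) = 30.7; c'Δl = 25.51; W sinα = -4.3
Slice 2: Δl = 2.9/cos7.2° = 2.923 m; N'_2 = 142·cos7.2° = 140.9; c'Δl = 38.88; W sinα = 17.8
Slice 3: Δl = 1.2/cos20.4° = 1.280 m; N'_3 = 61·cos20.4° = 57.2; c'Δl = 17.03; W sinα = 21.3
Slice 4: Δl = 3.2/cos36.1° = 3.960 m; N'_4 = 91·cos36.1° = 73.5; c'Δl = 52.67; W sinα = 53.6
Σc'Δl = 134.1 kN/m; ΣN' = 302.3 kN/m; ΣW sinα = 88.4 kN/m
Resisting = 134.1 + 302.3·tan28.8° = 134.1 + 166.2 = 300.3 kN/m
FS = 300.3 / 88.4 = 3.396

FS = 3.40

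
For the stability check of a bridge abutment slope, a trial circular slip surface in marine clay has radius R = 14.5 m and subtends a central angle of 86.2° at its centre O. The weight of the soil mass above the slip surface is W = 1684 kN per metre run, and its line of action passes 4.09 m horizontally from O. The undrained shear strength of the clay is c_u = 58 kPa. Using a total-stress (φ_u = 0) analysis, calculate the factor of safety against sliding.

Taking moments about the centre O, the resisting moment is provided by the undrained shear strength acting along the arc:
Arc length L_a = R·θ = 14.5·(86.2°·π/180) = 14.5·1.5045 = 21.81 m
M_R = c_u·L_a·R = 58·21.81·14.5 = 18346.3 kN·m/m
M_D = W·d = 1684·4.09 = 6887.6 kN·m/m
FS = M_R / M_D = 18346.3 / 6887.6 = 2.664

FS = 2.66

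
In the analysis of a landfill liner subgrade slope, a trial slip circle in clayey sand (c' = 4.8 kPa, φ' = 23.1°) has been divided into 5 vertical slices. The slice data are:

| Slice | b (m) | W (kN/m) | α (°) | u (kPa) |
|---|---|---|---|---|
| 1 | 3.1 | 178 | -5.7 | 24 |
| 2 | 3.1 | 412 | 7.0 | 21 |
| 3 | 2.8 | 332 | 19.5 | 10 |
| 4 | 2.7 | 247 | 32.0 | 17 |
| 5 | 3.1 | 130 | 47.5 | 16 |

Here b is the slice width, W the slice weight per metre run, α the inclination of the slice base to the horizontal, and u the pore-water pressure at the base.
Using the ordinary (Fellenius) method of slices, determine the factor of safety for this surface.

FS = 1.26

Ordinary method of slices: FS = Σ[c'·Δl_i + (W_i cosα_i − u_i·Δl_i)·tanφ'] / Σ W_i sinα_i, with Δl_i = b_i / cosα_i.
Slice 1: Δl = 3.1/cos(-5.7°) = 3.115 m; N'_1 = 178·cos(-5.7°) − 24·3.115 = 102.4; c'Δl = 14.95; W sinα = -17.7
Slice 2: Δl = 3.1/cos7.0° = 3.123 m; N'_2 = 412·cos7.0° − 21·3.123 = 343.3; c'Δl = 14.99; W sinα = 50.2
Slice 3: Δl = 2.8/cos19.5° = 2.970 m; N'_3 = 332·cos19.5° − 10·2.970 = 283.3; c'Δl = 14.26; W sinα = 110.8
Slice 4: Δl = 2.7/cos32.0° = 3.184 m; N'_4 = 247·cos32.0° − 17·3.184 = 155.3; c'Δl = 15.28; W sinα = 130.9
Slice 5: Δl = 3.1/cos47.5° = 4.589 m; N'_5 = 130·cos47.5° − 16·4.589 = 14.4; c'Δl = 22.03; W sinα = 95.8
Σc'Δl = 81.5 kN/m; ΣN' = 898.7 kN/m; ΣW sinα = 370.1 kN/m
Resisting = 81.5 + 898.7·tan23.1° = 81.5 + 383.3 = 464.8 kN/m
FS = 464.8 / 370.1 = 1.256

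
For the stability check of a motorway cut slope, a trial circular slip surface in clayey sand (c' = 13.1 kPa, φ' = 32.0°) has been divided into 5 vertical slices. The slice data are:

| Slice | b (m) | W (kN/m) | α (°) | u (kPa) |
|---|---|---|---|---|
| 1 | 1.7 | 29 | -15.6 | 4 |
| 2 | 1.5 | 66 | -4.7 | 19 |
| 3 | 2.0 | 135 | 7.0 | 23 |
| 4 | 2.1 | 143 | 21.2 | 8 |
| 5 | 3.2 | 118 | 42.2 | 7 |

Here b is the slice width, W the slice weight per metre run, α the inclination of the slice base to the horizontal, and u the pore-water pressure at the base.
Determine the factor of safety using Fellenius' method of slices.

FS = 2.64

Ordinary method of slices: FS = Σ[c'·Δl_i + (W_i cosα_i − u_i·Δl_i)·tanφ'] / Σ W_i sinα_i, with Δl_i = b_i / cosα_i.
Slice 1: Δl = 1.7/cos(-15.6°) = 1.765 m; N'_1 = 29·cos(-15.6°) − 4·1.765 = 20.9; c'Δl = 23.12; W sinα = -7.8
Slice 2: Δl = 1.5/cos(-4.7°) = 1.505 m; N'_2 = 66·cos(-4.7°) − 19·1.505 = 37.2; c'Δl = 19.72; W sinα = -5.4
Slice 3: Δl = 2.0/cos7.0° = 2.015 m; N'_3 = 135·cos7.0° − 23·2.015 = 87.6; c'Δl = 26.40; W sinα = 16.5
Slice 4: Δl = 2.1/cos21.2° = 2.252 m; N'_4 = 143·cos21.2° − 8·2.252 = 115.3; c'Δl = 29.51; W sinα = 51.7
Slice 5: Δl = 3.2/cos42.2° = 4.320 m; N'_5 = 118·cos42.2° − 7·4.320 = 57.2; c'Δl = 56.59; W sinα = 79.3
Σc'Δl = 155.3 kN/m; ΣN' = 318.2 kN/m; ΣW sinα = 134.2 kN/m
Resisting = 155.3 + 318.2·tan32.0° = 155.3 + 198.8 = 354.2 kN/m
FS = 354.2 / 134.2 = 2.639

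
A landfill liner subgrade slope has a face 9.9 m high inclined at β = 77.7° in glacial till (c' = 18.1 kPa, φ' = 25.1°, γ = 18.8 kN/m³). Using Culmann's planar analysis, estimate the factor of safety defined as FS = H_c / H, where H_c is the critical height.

FS = 0.88

H_c = (4c'/γ) · sinβ cosφ' / [1 − cos(β − φ')]
    = (4·18.1/18.8) · sin77.7°·cos25.1° / [1 − cos52.6°]
    = 3.851 · 0.8848 / 0.3926 = 8.68 m
FS = H_c / H = 8.68 / 9.9 = 0.877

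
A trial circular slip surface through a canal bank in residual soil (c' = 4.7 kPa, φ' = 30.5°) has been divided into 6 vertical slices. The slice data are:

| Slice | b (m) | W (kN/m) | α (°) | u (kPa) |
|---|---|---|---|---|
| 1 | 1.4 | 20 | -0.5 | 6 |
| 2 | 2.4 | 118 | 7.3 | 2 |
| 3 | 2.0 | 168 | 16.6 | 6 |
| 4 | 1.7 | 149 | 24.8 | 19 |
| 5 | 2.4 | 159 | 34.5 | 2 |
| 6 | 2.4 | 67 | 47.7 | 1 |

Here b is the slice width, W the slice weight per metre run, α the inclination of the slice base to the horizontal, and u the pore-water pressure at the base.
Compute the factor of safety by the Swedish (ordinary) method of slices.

Ordinary method of slices: FS = Σ[c'·Δl_i + (W_i cosα_i − u_i·Δl_i)·tanφ'] / Σ W_i sinα_i, with Δl_i = b_i / cosα_i.
Slice 1: Δl = 1.4/cos(-0.5°) = 1.400 m; N'_1 = 20·cos(-0.5°) − 6·1.400 = 11.6; c'Δl = 6.58; W sinα = -0.2
Slice 2: Δl = 2.4/cos7.3° = 2.420 m; N'_2 = 118·cos7.3° − 2·2.420 = 112.2; c'Δl = 11.37; W sinα = 15.0
Slice 3: Δl = 2.0/cos16.6° = 2.087 m; N'_3 = 168·cos16.6° − 6·2.087 = 148.5; c'Δl = 9.81; W sinα = 48.0
Slice 4: Δl = 1.7/cos24.8° = 1.873 m; N'_4 = 149·cos24.8° − 19·1.873 = 99.7; c'Δl = 8.80; W sinα = 62.5
Slice 5: Δl = 2.4/cos34.5° = 2.912 m; N'_5 = 159·cos34.5° − 2·2.912 = 125.2; c'Δl = 13.69; W sinα = 90.1
Slice 6: Δl = 2.4/cos47.7° = 3.566 m; N'_6 = 67·cos47.7° − 1·3.566 = 41.5; c'Δl = 16.76; W sinα = 49.6
Σc'Δl = 67.0 kN/m; ΣN' = 538.7 kN/m; ΣW sinα = 264.9 kN/m
Resisting = 67.0 + 538.7·tan30.5° = 67.0 + 317.3 = 384.3 kN/m
FS = 384.3 / 264.9 = 1.451

FS = 1.45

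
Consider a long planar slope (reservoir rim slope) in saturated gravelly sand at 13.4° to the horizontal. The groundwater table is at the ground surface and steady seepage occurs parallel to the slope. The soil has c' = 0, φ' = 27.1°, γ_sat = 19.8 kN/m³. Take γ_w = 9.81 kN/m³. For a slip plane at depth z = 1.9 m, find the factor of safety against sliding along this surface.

With seepage parallel to the slope and the water table at the surface, the effective normal stress on the slip plane uses the buoyant unit weight γ' = γ_sat − γ_w while the driving shear stress uses γ_sat:
FS = [c' + γ' z cos²β tanφ'] / [γ_sat z sinβ cosβ]
(For c' = 0 this reduces to FS = (γ'/γ_sat)·tanφ'/tanβ.)
γ' = 19.8 − 9.81 = 9.99 kN/m³
Numerator = 0.0 + 9.99·1.9·cos²13.4°·tan27.1° = 0.0 + 9.99·1.9·0.9463·0.5117 = 9.191 kPa
Denominator = 19.8·1.9·sin13.4°·cos13.4° = 19.8·1.9·0.2317·0.9728 = 8.481 kPa
FS = 9.191 / 8.481 = 1.084

FS = 1.08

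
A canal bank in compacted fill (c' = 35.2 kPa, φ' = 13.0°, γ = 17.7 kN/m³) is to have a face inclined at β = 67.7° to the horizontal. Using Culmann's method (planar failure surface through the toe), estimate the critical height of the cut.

Culmann's analysis gives the critical failure plane at α_cr = (β + φ')/2 = (67.7 + 13.0)/2 = 40.4°, and the critical height
H_c = (4c'/γ) · sinβ cosφ' / [1 − cos(β − φ')]
    = (4·35.2/17.7) · sin67.7°·cos13.0° / [1 − cos(54.7°)]
    = 7.955 · 0.9252·0.9744 / [1 − 0.5779]
    = 7.955 · 0.9015 / 0.4221
    = 16.99 m

H_c = 16.99 m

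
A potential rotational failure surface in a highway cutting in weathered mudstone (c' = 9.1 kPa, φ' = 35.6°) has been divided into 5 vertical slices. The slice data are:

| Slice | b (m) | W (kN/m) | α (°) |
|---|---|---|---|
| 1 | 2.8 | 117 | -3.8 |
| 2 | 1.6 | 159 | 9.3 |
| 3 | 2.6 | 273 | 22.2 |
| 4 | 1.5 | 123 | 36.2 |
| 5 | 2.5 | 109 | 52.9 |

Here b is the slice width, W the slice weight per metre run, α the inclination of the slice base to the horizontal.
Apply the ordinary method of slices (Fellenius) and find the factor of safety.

Ordinary method of slices: FS = Σ[c'·Δl_i + (W_i cosα_i)·tanφ'] / Σ W_i sinα_i, with Δl_i = b_i / cosα_i.
Slice 1: Δl = 2.8/cos(-3.8°) = 2.806 m; N'_1 = 117·cos(-3.8°) = 116.7; c'Δl = 25.54; W sinα = -7.8
Slice 2: Δl = 1.6/cos9.3° = 1.621 m; N'_2 = 159·cos9.3° = 156.9; c'Δl = 14.75; W sinα = 25.7
Slice 3: Δl = 2.6/cos22.2° = 2.808 m; N'_3 = 273·cos22.2° = 252.8; c'Δl = 25.55; W sinα = 103.2
Slice 4: Δl = 1.5/cos36.2° = 1.859 m; N'_4 = 123·cos36.2° = 99.3; c'Δl = 16.92; W sinα = 72.6
Slice 5: Δl = 2.5/cos52.9° = 4.145 m; N'_5 = 109·cos52.9° = 65.7; c'Δl = 37.72; W sinα = 86.9
Σc'Δl = 120.5 kN/m; ΣN' = 691.4 kN/m; ΣW sinα = 280.7 kN/m
Resisting = 120.5 + 691.4·tan35.6° = 120.5 + 495.0 = 615.5 kN/m
FS = 615.5 / 280.7 = 2.193

FS = 2.19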